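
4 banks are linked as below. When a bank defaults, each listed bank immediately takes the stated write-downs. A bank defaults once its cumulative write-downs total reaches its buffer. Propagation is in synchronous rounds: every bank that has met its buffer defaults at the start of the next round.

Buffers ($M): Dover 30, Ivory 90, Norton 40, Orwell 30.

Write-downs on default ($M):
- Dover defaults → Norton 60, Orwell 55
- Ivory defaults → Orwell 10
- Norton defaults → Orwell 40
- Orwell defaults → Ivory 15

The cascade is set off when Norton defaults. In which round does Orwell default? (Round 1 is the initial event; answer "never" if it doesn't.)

2

Round 1 — Norton defaults (initial).
  Orwell: +40 → 40 ≥ 30
Round 2 — Orwell defaults.
  Ivory: +15 → 15 < 90
No further defaults.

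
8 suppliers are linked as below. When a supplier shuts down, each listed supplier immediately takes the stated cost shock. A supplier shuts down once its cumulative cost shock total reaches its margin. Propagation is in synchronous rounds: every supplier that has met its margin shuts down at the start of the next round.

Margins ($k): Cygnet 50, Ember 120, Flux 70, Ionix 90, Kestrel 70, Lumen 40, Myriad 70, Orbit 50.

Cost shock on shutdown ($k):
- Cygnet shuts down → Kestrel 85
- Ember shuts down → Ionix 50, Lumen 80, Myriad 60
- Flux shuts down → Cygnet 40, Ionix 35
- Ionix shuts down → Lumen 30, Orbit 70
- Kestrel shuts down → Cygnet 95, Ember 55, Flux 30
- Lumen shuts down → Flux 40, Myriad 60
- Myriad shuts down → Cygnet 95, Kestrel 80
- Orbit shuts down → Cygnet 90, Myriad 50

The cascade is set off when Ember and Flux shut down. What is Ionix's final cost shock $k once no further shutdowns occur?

85

Round 1 — Ember, Flux shut down (initial).
  Cygnet: +40 → 40 < 50
  Ionix: +50+35 → 85 < 90
  Lumen: +80 → 80 ≥ 40
  Myriad: +60 → 60 < 70
Round 2 — Lumen shuts down.
  Myriad: +60 → 120 ≥ 70
Round 3 — Myriad shuts down.
  Cygnet: +95 → 135 ≥ 50
  Kestrel: +80 → 80 ≥ 70
Round 4 — Cygnet, Kestrel shut down.
No further shutdowns.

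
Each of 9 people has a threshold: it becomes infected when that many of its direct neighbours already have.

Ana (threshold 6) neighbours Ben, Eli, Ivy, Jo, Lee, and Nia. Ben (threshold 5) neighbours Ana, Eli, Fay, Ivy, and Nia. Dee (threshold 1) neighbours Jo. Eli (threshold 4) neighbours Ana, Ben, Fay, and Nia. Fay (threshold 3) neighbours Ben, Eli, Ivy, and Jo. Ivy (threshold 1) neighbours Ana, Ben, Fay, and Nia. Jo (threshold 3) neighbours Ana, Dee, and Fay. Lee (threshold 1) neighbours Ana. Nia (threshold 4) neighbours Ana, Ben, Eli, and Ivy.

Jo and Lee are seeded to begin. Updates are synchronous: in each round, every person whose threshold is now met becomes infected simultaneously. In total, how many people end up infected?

Round 1 — Jo, Lee become infected (initial).
Round 2 — checking thresholds:
  Ana: 2 of 6 neighbours < 6, not yet.
  Dee: 1 of 1 neighbours ≥ 1, becomes infected.
  Fay: 1 of 4 neighbours < 3, not yet.
Round 3 — no new infections; cascade stops.

3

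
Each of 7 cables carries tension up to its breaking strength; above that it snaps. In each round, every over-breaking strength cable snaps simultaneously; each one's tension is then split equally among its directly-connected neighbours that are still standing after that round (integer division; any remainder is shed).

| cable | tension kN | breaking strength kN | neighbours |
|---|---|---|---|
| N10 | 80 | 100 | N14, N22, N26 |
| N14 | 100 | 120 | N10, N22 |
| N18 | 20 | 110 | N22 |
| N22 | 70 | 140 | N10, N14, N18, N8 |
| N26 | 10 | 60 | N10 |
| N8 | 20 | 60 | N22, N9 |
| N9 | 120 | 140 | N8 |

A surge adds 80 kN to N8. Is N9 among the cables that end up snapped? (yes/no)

yes

Round 1 — N8 at 100 > 60. N8 snaps.
  N8 sheds 100 kN to N22, N9: 50 each.
    N22: 70+50 = 120 ≤ 140
    N9: 120+50 = 170 > 140
Round 2 — N9 snaps.
  N9 sheds 170 kN: no online neighbours, lost.
No further breaks.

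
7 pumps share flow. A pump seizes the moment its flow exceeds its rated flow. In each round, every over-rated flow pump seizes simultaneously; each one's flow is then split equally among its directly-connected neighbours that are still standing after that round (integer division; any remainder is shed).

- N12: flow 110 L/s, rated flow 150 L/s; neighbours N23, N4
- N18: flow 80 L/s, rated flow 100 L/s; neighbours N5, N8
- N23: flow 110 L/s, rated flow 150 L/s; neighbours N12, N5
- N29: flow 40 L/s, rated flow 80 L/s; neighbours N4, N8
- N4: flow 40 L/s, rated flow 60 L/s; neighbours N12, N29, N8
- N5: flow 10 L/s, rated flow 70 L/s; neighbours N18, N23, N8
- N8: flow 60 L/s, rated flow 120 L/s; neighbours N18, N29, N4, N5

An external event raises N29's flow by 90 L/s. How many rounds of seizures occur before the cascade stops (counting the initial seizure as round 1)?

4

Round 1 — N29 at 130 > 80. N29 seizes.
  N29 sheds 130 L/s to N4, N8: 65 each.
    N4: 40+65 = 105 > 60
    N8: 60+65 = 125 > 120
Round 2 — N4, N8 seize.
  N4 sheds 105 L/s to N12: 105 each.
    N12: 110+105 = 215 > 150
  N8 sheds 125 L/s to N18, N5: 62 each (1 lost).
    N18: 80+62 = 142 > 100
    N5: 10+62 = 72 > 70
Round 3 — N12, N18, N5 seize.
  N12 sheds 215 L/s to N23: 215 each.
    N23: 110+215 = 325 > 150
  N18 sheds 142 L/s: no online neighbours, lost.
  N5 sheds 72 L/s to N23: 72 each.
    N23: 325+72 = 397 > 150
Round 4 — N23 seizes.
  N23 sheds 397 L/s: no online neighbours, lost.
No further seizures.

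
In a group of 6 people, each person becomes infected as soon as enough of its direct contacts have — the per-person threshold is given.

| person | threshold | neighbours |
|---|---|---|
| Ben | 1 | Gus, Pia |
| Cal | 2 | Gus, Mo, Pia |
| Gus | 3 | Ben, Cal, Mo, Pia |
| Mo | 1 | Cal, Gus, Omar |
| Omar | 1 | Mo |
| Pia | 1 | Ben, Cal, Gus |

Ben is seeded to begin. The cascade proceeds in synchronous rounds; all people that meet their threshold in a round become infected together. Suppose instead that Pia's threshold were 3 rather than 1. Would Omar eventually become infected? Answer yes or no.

no

With Pia's threshold at 3:
Round 1 — Ben becomes infected (initial).
Round 2 — no new infections; cascade stops.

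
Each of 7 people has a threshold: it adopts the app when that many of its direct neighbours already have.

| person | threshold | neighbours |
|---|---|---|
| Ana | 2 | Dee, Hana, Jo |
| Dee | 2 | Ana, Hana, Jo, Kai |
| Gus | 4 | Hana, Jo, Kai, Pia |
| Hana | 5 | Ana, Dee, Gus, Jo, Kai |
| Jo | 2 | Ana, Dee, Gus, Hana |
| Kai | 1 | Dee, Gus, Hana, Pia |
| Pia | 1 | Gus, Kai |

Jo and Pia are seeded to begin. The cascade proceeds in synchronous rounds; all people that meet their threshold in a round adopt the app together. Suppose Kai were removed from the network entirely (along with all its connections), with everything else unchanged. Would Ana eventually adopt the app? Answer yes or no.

With Kai removed:
Round 1 — Jo, Pia adopt the app (initial).
Round 2 — no new adoptions; cascade stops.

no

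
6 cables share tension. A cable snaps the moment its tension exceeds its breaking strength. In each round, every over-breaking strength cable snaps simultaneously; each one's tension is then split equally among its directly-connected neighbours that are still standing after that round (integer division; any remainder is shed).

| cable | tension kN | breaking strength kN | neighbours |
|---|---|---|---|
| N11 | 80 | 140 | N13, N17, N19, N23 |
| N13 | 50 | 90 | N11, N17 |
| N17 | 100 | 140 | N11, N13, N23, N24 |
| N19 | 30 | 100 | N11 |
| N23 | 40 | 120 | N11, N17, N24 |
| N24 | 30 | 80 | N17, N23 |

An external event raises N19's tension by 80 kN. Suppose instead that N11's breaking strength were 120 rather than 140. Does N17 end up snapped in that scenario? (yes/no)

With N11's breaking strength at 120:
Round 1 — N19 at 110 > 100. N19 snaps.
  N19 sheds 110 kN to N11: 110 each.
    N11: 80+110 = 190 > 120
Round 2 — N11 snaps.
  N11 sheds 190 kN to N13, N17, N23: 63 each (1 lost).
    N13: 50+63 = 113 > 90
    N17: 100+63 = 163 > 140
    N23: 40+63 = 103 ≤ 120
Round 3 — N13, N17 snap.
  N13 sheds 113 kN: no online neighbours, lost.
  N17 sheds 163 kN to N23, N24: 81 each (1 lost).
    N23: 103+81 = 184 > 120
    N24: 30+81 = 111 > 80
Round 4 — N23, N24 snap.
  N23 sheds 184 kN: no online neighbours, lost.
  N24 sheds 111 kN: no online neighbours, lost.
No further breaks.

yes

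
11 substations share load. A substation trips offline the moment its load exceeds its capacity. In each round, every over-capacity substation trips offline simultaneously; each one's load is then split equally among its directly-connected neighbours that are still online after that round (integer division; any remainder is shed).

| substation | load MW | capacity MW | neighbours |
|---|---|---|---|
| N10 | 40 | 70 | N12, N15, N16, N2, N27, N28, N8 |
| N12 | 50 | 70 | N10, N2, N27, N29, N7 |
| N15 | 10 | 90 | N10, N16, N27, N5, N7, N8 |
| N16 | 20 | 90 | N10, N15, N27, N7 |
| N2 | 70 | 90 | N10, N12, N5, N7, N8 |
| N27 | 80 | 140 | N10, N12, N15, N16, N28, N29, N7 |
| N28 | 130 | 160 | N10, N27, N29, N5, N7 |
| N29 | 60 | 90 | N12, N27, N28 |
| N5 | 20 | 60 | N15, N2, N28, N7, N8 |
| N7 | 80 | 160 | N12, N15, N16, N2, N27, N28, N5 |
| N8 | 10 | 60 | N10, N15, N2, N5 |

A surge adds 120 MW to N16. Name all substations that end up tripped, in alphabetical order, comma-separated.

N10, N16

Round 1 — N16 at 140 > 90. N16 trips offline.
  N16 sheds 140 MW to N10, N15, N27, N7: 35 each.
    N10: 40+35 = 75 > 70
    N15: 10+35 = 45 ≤ 90
    N27: 80+35 = 115 ≤ 140
    N7: 80+35 = 115 ≤ 160
Round 2 — N10 trips offline.
  N10 sheds 75 MW to N12, N15, N2, N27, N28, N8: 12 each (3 lost).
    N12: 50+12 = 62 ≤ 70
    N15: 45+12 = 57 ≤ 90
    N2: 70+12 = 82 ≤ 90
    N27: 115+12 = 127 ≤ 140
    N28: 130+12 = 142 ≤ 160
    N8: 10+12 = 22 ≤ 60
No further trips.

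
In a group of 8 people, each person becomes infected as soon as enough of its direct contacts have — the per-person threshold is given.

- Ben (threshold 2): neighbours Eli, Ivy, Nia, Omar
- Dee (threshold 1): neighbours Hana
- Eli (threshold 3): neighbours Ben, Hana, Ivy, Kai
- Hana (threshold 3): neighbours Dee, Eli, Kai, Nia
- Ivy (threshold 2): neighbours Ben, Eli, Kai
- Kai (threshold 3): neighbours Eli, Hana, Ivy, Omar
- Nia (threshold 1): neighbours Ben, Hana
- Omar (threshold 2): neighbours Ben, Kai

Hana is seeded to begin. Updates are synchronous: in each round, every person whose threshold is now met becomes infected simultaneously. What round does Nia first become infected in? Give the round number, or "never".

2

Round 1 — Hana becomes infected (initial).
Round 2 — checking thresholds:
  Dee: 1 of 1 neighbours ≥ 1, becomes infected.
  Eli: 1 of 4 neighbours < 3, holds.
  Kai: 1 of 4 neighbours < 3, holds.
  Nia: 1 of 2 neighbours ≥ 1, becomes infected.
Round 3 — no new infections; cascade stops.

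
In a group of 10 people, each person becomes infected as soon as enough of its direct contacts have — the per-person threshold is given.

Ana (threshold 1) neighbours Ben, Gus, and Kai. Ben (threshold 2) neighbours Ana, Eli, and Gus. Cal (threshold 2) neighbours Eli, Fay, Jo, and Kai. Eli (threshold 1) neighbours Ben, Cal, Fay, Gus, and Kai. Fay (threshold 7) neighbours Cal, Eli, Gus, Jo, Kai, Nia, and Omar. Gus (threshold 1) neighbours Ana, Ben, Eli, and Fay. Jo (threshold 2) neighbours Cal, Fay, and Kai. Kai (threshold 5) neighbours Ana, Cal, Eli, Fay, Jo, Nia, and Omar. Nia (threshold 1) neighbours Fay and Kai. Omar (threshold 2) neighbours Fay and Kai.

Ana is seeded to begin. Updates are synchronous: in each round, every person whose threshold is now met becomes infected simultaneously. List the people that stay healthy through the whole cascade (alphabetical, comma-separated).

Cal, Fay, Jo, Kai, Nia, Omar

Round 1 — Ana becomes infected (initial).
Round 2 — checking thresholds:
  Ben: 1 of 3 neighbours < 2, holds.
  Gus: 1 of 4 neighbours ≥ 1, becomes infected.
  Kai: 1 of 7 neighbours < 5, holds.
Round 3 — checking thresholds:
  Ben: 2 of 3 neighbours ≥ 2, becomes infected.
  Eli: 1 of 5 neighbours ≥ 1, becomes infected.
  Fay: 1 of 7 neighbours < 7, holds.
  Kai: 1 of 7 neighbours < 5, holds.
Round 4 — no new infections; cascade stops.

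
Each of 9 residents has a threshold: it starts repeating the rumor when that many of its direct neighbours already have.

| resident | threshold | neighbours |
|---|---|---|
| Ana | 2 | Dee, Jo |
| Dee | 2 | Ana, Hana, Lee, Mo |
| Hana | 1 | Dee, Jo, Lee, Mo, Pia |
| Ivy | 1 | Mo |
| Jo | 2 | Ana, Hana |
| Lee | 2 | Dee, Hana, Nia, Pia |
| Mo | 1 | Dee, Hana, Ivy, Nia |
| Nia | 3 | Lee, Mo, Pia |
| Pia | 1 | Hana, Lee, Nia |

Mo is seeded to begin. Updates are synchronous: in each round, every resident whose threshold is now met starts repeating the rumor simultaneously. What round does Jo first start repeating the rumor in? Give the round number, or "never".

Round 1 — Mo starts repeating the rumor (initial).
Round 2 — checking thresholds:
  Dee: 1 of 4 neighbours < 2, holds.
  Hana: 1 of 5 neighbours ≥ 1, starts repeating the rumor.
  Ivy: 1 of 1 neighbours ≥ 1, starts repeating the rumor.
  Nia: 1 of 3 neighbours < 3, holds.
Round 3 — checking thresholds:
  Dee: 2 of 4 neighbours ≥ 2, starts repeating the rumor.
  Jo: 1 of 2 neighbours < 2, holds.
  Lee: 1 of 4 neighbours < 2, holds.
  Nia: 1 of 3 neighbours < 3, holds.
  Pia: 1 of 3 neighbours ≥ 1, starts repeating the rumor.
Round 4 — checking thresholds:
  Ana: 1 of 2 neighbours < 2, holds.
  Jo: 1 of 2 neighbours < 2, holds.
  Lee: 3 of 4 neighbours ≥ 2, starts repeating the rumor.
  Nia: 2 of 3 neighbours < 3, holds.
Round 5 — checking thresholds:
  Ana: 1 of 2 neighbours < 2, holds.
  Jo: 1 of 2 neighbours < 2, holds.
  Nia: 3 of 3 neighbours ≥ 3, starts repeating the rumor.
Round 6 — no new spreads; cascade stops.

never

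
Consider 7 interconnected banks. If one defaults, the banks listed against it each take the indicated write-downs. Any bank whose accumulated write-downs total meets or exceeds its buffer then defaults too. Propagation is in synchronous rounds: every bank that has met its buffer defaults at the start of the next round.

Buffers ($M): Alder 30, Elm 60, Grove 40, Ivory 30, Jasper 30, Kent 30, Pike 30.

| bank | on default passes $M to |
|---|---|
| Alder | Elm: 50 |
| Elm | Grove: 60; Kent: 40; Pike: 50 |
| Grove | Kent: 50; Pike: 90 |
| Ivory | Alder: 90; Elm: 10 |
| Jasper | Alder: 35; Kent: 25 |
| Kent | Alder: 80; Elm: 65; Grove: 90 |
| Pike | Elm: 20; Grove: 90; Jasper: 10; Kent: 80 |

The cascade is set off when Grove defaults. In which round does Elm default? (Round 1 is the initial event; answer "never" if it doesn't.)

Round 1 — Grove defaults (initial).
  Kent: +50 → 50 ≥ 30
  Pike: +90 → 90 ≥ 30
Round 2 — Kent, Pike default.
  Alder: +80 → 80 ≥ 30
  Elm: +65+20 → 85 ≥ 60
  Jasper: +10 → 10 < 30
Round 3 — Alder, Elm default.
No further defaults.

3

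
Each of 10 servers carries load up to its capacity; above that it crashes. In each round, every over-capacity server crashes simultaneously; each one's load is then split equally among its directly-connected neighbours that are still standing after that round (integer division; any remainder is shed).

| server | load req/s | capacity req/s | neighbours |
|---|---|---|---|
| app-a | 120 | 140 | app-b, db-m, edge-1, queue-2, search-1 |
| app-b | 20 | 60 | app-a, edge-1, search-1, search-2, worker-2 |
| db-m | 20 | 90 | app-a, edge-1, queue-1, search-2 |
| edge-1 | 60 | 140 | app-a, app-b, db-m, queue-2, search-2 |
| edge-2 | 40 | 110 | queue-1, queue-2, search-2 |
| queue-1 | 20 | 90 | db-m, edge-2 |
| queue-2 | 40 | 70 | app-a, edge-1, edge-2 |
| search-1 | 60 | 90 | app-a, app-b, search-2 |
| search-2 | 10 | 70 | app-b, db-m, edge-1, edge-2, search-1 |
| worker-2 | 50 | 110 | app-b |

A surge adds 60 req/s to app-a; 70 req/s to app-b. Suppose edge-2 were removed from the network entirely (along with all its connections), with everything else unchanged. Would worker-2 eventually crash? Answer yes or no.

With edge-2 removed:
Round 1 — app-a at 180 > 140; app-b at 90 > 60. app-a, app-b crash.
  app-a sheds 180 req/s to db-m, edge-1, queue-2, search-1: 45 each.
    db-m: 20+45 = 65 ≤ 90
    edge-1: 60+45 = 105 ≤ 140
    queue-2: 40+45 = 85 > 70
    search-1: 60+45 = 105 > 90
  app-b sheds 90 req/s to edge-1, search-1, search-2, worker-2: 22 each (2 lost).
    edge-1: 105+22 = 127 ≤ 140
    search-1: 105+22 = 127 > 90
    search-2: 10+22 = 32 ≤ 70
    worker-2: 50+22 = 72 ≤ 110
Round 2 — queue-2, search-1 crash.
  queue-2 sheds 85 req/s to edge-1: 85 each.
    edge-1: 127+85 = 212 > 140
  search-1 sheds 127 req/s to search-2: 127 each.
    search-2: 32+127 = 159 > 70
Round 3 — edge-1, search-2 crash.
  edge-1 sheds 212 req/s to db-m: 212 each.
    db-m: 65+212 = 277 > 90
  search-2 sheds 159 req/s to db-m: 159 each.
    db-m: 277+159 = 436 > 90
Round 4 — db-m crashes.
  db-m sheds 436 req/s to queue-1: 436 each.
    queue-1: 20+436 = 456 > 90
Round 5 — queue-1 crashes.
  queue-1 sheds 456 req/s: no online neighbours, lost.
No further crashes.

no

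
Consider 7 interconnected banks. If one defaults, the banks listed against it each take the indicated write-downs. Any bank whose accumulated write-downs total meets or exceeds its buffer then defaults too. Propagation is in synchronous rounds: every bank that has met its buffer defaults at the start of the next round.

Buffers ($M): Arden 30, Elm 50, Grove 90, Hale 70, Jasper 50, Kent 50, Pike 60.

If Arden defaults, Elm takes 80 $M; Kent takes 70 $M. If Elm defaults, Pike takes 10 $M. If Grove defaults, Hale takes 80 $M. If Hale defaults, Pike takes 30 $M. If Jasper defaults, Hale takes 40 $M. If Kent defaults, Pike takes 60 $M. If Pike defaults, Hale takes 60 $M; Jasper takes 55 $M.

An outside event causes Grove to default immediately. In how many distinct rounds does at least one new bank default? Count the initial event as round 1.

2

Round 1 — Grove defaults (initial).
  Hale: +80 → 80 ≥ 70
Round 2 — Hale defaults.
  Pike: +30 → 30 < 60
No further defaults.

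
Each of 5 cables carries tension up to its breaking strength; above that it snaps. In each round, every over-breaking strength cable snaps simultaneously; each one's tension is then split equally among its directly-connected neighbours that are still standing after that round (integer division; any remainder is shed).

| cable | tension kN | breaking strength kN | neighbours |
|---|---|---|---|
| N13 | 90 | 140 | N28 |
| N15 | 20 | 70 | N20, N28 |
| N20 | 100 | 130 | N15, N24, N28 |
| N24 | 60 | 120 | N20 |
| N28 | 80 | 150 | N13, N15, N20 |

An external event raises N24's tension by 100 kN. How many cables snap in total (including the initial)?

5

Round 1 — N24 at 160 > 120. N24 snaps.
  N24 sheds 160 kN to N20: 160 each.
    N20: 100+160 = 260 > 130
Round 2 — N20 snaps.
  N20 sheds 260 kN to N15, N28: 130 each.
    N15: 20+130 = 150 > 70
    N28: 80+130 = 210 > 150
Round 3 — N15, N28 snap.
  N15 sheds 150 kN: no online neighbours, lost.
  N28 sheds 210 kN to N13: 210 each.
    N13: 90+210 = 300 > 140
Round 4 — N13 snaps.
  N13 sheds 300 kN: no online neighbours, lost.
No further breaks.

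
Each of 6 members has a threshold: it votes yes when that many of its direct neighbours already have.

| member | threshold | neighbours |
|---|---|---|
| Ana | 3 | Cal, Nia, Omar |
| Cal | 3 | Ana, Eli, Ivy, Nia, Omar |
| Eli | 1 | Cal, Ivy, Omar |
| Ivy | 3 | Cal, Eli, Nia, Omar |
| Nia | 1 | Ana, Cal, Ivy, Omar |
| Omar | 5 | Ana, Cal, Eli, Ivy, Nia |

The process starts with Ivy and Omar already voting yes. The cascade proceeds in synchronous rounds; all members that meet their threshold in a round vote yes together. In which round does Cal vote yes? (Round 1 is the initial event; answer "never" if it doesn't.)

Round 1 — Ivy, Omar vote yes (initial).
Round 2 — checking thresholds:
  Ana: 1 of 3 neighbours < 3, holds.
  Cal: 2 of 5 neighbours < 3, holds.
  Eli: 2 of 3 neighbours ≥ 1, votes yes.
  Nia: 2 of 4 neighbours ≥ 1, votes yes.
Round 3 — checking thresholds:
  Ana: 2 of 3 neighbours < 3, holds.
  Cal: 4 of 5 neighbours ≥ 3, votes yes.
Round 4 — checking thresholds:
  Ana: 3 of 3 neighbours ≥ 3, votes yes.
Round 5 — no new yes votes; cascade stops.

3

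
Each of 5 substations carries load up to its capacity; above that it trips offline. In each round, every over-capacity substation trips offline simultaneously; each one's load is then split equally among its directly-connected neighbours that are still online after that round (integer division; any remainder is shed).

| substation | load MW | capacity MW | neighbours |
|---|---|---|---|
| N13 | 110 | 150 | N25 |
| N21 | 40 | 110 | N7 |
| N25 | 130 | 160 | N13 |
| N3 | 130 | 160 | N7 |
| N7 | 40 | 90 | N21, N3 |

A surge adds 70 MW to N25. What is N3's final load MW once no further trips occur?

Round 1 — N25 at 200 > 160. N25 trips offline.
  N25 sheds 200 MW to N13: 200 each.
    N13: 110+200 = 310 > 150
Round 2 — N13 trips offline.
  N13 sheds 310 MW: no online neighbours, lost.
No further trips.

130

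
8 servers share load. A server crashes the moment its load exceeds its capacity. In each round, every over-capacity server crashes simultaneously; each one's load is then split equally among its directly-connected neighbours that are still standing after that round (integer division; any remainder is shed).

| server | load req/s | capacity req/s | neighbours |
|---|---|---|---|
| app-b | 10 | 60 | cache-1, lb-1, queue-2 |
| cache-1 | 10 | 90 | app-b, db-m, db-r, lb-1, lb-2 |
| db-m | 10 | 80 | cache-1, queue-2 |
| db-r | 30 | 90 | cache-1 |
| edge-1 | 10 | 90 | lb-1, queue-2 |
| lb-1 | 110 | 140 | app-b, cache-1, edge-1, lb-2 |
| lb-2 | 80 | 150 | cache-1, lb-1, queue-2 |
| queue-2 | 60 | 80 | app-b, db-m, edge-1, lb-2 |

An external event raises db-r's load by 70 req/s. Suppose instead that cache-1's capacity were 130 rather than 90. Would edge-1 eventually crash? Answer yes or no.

no

With cache-1's capacity at 130:
Round 1 — db-r at 100 > 90. db-r crashes.
  db-r sheds 100 req/s to cache-1: 100 each.
    cache-1: 10+100 = 110 ≤ 130
No further crashes.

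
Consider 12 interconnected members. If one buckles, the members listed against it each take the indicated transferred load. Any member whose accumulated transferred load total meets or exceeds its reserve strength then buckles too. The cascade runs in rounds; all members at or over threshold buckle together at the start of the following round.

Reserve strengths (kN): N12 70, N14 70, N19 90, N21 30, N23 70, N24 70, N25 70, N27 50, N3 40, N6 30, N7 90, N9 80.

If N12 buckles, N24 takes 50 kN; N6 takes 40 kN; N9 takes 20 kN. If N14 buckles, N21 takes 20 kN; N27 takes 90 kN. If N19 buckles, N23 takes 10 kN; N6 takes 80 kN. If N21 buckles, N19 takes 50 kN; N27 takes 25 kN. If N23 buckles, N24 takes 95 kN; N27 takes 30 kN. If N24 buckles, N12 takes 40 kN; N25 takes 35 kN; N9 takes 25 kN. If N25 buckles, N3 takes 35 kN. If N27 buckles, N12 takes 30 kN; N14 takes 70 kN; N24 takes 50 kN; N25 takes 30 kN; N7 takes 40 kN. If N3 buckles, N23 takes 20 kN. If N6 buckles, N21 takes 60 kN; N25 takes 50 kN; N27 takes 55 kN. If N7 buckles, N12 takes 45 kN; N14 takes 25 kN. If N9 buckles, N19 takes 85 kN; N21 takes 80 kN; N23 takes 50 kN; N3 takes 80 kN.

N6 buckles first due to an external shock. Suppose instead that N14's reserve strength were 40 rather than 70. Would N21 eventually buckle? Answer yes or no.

With N14's reserve strength at 40:
Round 1 — N6 buckles (initial).
  N21: +60 → 60 ≥ 30
  N25: +50 → 50 < 70
  N27: +55 → 55 ≥ 50
Round 2 — N21, N27 buckle.
  N12: +30 → 30 < 70
  N14: +70 → 70 ≥ 40
  N19: +50 → 50 < 90
  N24: +50 → 50 < 70
  N25: +30 → 80 ≥ 70
  N7: +40 → 40 < 90
Round 3 — N14, N25 buckle.
  N3: +35 → 35 < 40
No further bucklings.

yes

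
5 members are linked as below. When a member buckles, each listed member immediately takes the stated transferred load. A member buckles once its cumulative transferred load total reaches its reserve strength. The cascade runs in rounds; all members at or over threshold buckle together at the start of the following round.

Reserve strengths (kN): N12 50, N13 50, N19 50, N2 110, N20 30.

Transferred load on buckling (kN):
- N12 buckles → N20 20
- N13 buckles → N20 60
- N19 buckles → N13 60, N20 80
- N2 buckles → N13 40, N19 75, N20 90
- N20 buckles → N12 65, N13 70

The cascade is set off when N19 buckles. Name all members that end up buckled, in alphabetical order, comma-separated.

N12, N13, N19, N20

Round 1 — N19 buckles (initial).
  N13: +60 → 60 ≥ 50
  N20: +80 → 80 ≥ 30
Round 2 — N13, N20 buckle.
  N12: +65 → 65 ≥ 50
Round 3 — N12 buckles.
No further bucklings.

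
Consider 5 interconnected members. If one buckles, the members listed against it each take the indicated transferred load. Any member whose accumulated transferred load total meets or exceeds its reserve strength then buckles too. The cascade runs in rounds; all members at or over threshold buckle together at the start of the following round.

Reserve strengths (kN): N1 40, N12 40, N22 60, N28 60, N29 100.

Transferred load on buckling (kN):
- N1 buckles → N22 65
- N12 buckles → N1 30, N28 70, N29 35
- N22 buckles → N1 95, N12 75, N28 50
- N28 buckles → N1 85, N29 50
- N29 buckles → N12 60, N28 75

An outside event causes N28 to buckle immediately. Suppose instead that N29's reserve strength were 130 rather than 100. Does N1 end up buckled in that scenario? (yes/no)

With N29's reserve strength at 130:
Round 1 — N28 buckles (initial).
  N1: +85 → 85 ≥ 40
  N29: +50 → 50 < 130
Round 2 — N1 buckles.
  N22: +65 → 65 ≥ 60
Round 3 — N22 buckles.
  N12: +75 → 75 ≥ 40
Round 4 — N12 buckles.
  N29: +35 → 85 < 130
No further bucklings.

yes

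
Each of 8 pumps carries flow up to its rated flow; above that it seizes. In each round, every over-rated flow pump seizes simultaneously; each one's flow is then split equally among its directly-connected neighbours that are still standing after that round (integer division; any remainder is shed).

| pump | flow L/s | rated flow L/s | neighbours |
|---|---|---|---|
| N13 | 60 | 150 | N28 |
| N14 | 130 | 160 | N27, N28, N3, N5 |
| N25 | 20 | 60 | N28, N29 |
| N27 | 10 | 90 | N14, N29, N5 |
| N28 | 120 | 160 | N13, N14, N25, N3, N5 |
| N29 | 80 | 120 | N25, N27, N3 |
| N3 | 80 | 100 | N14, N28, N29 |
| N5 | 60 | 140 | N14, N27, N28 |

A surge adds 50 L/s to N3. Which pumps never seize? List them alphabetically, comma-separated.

Round 1 — N3 at 130 > 100. N3 seizes.
  N3 sheds 130 L/s to N14, N28, N29: 43 each (1 lost).
    N14: 130+43 = 173 > 160
    N28: 120+43 = 163 > 160
    N29: 80+43 = 123 > 120
Round 2 — N14, N28, N29 seize.
  N14 sheds 173 L/s to N27, N5: 86 each (1 lost).
    N27: 10+86 = 96 > 90
    N5: 60+86 = 146 > 140
  N28 sheds 163 L/s to N13, N25, N5: 54 each (1 lost).
    N13: 60+54 = 114 ≤ 150
    N25: 20+54 = 74 > 60
    N5: 146+54 = 200 > 140
  N29 sheds 123 L/s to N25, N27: 61 each (1 lost).
    N25: 74+61 = 135 > 60
    N27: 96+61 = 157 > 90
Round 3 — N25, N27, N5 seize.
  N25 sheds 135 L/s: no online neighbours, lost.
  N27 sheds 157 L/s: no online neighbours, lost.
  N5 sheds 200 L/s: no online neighbours, lost.
No further seizures.

N13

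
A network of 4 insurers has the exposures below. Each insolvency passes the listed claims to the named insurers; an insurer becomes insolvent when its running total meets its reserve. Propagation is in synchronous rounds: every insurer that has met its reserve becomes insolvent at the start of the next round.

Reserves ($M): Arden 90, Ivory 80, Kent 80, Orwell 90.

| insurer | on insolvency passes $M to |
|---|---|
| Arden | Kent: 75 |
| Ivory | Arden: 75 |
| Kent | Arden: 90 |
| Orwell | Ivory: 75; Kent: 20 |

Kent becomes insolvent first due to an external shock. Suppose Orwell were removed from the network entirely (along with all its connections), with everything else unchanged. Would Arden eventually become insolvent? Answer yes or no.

yes

With Orwell removed:
Round 1 — Kent becomes insolvent (initial).
  Arden: +90 → 90 ≥ 90
Round 2 — Arden becomes insolvent.
No further insolvencies.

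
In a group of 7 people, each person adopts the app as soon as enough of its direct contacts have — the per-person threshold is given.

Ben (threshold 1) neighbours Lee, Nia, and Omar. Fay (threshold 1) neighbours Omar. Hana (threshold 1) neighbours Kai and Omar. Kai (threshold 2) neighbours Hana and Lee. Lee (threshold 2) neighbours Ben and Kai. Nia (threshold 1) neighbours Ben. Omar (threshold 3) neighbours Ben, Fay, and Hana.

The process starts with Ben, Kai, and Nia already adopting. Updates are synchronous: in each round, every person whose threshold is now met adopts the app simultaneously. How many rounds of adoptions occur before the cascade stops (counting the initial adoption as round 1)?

Round 1 — Ben, Kai, Nia adopt the app (initial).
Round 2 — checking thresholds:
  Hana: 1 of 2 neighbours ≥ 1, adopts the app.
  Lee: 2 of 2 neighbours ≥ 2, adopts the app.
  Omar: 1 of 3 neighbours < 3, holds.
Round 3 — no new adoptions; cascade stops.

2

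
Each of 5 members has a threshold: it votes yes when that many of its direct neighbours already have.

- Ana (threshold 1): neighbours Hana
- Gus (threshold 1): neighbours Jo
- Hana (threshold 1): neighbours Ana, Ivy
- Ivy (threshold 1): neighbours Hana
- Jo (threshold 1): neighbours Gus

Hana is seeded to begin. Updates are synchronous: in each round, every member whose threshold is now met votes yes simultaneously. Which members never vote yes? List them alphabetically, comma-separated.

Gus, Jo

Round 1 — Hana votes yes (initial).
Round 2 — checking thresholds:
  Ana: 1 of 1 neighbours ≥ 1, votes yes.
  Ivy: 1 of 1 neighbours ≥ 1, votes yes.
Round 3 — no new yes votes; cascade stops.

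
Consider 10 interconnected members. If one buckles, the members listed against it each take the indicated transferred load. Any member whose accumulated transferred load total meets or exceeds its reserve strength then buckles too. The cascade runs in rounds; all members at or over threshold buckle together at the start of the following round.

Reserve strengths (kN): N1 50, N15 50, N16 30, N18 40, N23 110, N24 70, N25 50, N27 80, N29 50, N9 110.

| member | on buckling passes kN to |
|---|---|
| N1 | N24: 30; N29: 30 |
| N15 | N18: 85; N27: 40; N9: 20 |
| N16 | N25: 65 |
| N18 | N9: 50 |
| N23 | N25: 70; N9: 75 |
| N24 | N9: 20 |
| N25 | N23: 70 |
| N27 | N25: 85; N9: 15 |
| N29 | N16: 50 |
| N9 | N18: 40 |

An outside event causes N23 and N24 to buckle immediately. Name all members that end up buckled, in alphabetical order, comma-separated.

N23, N24, N25

Round 1 — N23, N24 buckle (initial).
  N25: +70 → 70 ≥ 50
  N9: +75+20 → 95 < 110
Round 2 — N25 buckles.
No further bucklings.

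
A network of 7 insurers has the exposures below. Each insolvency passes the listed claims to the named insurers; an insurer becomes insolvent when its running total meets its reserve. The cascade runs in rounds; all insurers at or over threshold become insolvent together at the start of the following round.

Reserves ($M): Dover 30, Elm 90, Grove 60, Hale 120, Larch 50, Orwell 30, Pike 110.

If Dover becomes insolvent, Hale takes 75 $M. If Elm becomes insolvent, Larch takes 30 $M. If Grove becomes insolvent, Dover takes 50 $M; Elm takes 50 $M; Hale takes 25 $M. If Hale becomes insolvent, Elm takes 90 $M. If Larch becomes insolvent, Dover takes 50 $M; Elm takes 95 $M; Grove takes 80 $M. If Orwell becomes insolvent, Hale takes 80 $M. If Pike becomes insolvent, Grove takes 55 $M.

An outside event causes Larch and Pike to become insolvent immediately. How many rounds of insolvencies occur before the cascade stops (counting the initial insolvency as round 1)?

Round 1 — Larch, Pike become insolvent (initial).
  Dover: +50 → 50 ≥ 30
  Elm: +95 → 95 ≥ 90
  Grove: +80+55 → 135 ≥ 60
Round 2 — Dover, Elm, Grove become insolvent.
  Hale: +75+25 → 100 < 120
No further insolvencies.

2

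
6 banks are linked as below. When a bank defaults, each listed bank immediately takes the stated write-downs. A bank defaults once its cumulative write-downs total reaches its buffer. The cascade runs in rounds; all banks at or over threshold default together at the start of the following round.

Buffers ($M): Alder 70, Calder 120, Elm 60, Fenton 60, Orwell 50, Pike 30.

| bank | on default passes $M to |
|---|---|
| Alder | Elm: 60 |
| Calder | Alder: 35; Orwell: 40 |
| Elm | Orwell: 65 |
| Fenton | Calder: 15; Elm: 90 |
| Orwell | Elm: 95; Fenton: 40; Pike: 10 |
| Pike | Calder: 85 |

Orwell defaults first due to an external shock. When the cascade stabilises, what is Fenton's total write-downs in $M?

40

Round 1 — Orwell defaults (initial).
  Elm: +95 → 95 ≥ 60
  Fenton: +40 → 40 < 60
  Pike: +10 → 10 < 30
Round 2 — Elm defaults.
No further defaults.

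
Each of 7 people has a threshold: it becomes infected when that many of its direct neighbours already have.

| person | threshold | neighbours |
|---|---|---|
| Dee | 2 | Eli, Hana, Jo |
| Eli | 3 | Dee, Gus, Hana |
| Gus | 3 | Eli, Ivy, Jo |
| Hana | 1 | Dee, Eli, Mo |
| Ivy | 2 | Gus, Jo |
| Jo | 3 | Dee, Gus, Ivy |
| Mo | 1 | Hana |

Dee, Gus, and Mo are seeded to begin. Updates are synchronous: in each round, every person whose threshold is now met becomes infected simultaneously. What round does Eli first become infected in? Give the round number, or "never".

Round 1 — Dee, Gus, Mo become infected (initial).
Round 2 — checking thresholds:
  Eli: 2 of 3 neighbours < 3, holds.
  Hana: 2 of 3 neighbours ≥ 1, becomes infected.
  Ivy: 1 of 2 neighbours < 2, holds.
  Jo: 2 of 3 neighbours < 3, holds.
Round 3 — checking thresholds:
  Eli: 3 of 3 neighbours ≥ 3, becomes infected.
  Ivy: 1 of 2 neighbours < 2, holds.
  Jo: 2 of 3 neighbours < 3, holds.
Round 4 — no new infections; cascade stops.

3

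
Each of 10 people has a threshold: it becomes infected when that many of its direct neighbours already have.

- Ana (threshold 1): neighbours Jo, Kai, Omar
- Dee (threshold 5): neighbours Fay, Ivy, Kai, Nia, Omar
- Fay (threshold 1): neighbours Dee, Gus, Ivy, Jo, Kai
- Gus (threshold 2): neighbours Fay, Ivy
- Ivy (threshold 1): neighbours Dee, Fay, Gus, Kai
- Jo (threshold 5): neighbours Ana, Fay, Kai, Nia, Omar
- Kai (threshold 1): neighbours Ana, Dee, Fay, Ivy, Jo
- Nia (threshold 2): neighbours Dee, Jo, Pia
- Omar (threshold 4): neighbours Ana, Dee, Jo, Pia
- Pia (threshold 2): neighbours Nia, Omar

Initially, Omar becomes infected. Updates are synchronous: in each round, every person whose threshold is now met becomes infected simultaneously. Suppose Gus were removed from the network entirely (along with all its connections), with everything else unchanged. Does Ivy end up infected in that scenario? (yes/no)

yes

With Gus removed:
Round 1 — Omar becomes infected (initial).
Round 2 — checking thresholds:
  Ana: 1 of 3 neighbours ≥ 1, becomes infected.
  Dee: 1 of 5 neighbours < 5, holds.
  Jo: 1 of 5 neighbours < 5, holds.
  Pia: 1 of 2 neighbours < 2, holds.
Round 3 — checking thresholds:
  Dee: 1 of 5 neighbours < 5, holds.
  Jo: 2 of 5 neighbours < 5, holds.
  Kai: 1 of 5 neighbours ≥ 1, becomes infected.
  Pia: 1 of 2 neighbours < 2, holds.
Round 4 — checking thresholds:
  Dee: 2 of 5 neighbours < 5, holds.
  Fay: 1 of 4 neighbours ≥ 1, becomes infected.
  Ivy: 1 of 3 neighbours ≥ 1, becomes infected.
  Jo: 3 of 5 neighbours < 5, holds.
  Pia: 1 of 2 neighbours < 2, holds.
Round 5 — no new infections; cascade stops.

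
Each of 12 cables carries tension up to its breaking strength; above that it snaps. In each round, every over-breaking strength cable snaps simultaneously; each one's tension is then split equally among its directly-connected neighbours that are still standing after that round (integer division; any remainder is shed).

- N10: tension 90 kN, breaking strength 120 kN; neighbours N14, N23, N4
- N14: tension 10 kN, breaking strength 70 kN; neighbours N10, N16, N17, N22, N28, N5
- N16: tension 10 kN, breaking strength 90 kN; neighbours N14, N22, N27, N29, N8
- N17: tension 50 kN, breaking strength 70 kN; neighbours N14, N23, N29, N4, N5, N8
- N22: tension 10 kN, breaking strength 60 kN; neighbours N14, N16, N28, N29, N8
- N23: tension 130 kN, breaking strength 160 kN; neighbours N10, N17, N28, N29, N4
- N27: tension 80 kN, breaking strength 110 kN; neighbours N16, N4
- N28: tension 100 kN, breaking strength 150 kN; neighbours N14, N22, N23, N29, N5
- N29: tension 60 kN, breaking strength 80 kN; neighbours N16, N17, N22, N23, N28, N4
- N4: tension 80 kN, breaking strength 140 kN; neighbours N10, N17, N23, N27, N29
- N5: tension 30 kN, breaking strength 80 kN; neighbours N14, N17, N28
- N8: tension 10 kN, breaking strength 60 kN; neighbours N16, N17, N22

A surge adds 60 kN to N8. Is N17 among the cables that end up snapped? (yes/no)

Round 1 — N8 at 70 > 60. N8 snaps.
  N8 sheds 70 kN to N16, N17, N22: 23 each (1 lost).
    N16: 10+23 = 33 ≤ 90
    N17: 50+23 = 73 > 70
    N22: 10+23 = 33 ≤ 60
Round 2 — N17 snaps.
  N17 sheds 73 kN to N14, N23, N29, N4, N5: 14 each (3 lost).
    N14: 10+14 = 24 ≤ 70
    N23: 130+14 = 144 ≤ 160
    N29: 60+14 = 74 ≤ 80
    N4: 80+14 = 94 ≤ 140
    N5: 30+14 = 44 ≤ 80
No further breaks.

yes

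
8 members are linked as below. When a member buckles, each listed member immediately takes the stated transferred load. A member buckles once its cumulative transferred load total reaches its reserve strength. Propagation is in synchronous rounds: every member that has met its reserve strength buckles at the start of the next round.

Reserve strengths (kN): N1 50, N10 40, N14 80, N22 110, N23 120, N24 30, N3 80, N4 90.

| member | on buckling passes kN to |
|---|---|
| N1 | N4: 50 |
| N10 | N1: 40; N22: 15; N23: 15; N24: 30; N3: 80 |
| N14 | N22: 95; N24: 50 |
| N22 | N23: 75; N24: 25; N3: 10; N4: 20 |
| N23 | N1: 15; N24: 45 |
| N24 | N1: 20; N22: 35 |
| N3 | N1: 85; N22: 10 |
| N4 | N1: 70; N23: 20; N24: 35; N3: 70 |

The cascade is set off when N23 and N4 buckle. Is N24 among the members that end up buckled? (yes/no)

yes

Round 1 — N23, N4 buckle (initial).
  N1: +15+70 → 85 ≥ 50
  N24: +45+35 → 80 ≥ 30
  N3: +70 → 70 < 80
Round 2 — N1, N24 buckle.
  N22: +35 → 35 < 110
No further bucklings.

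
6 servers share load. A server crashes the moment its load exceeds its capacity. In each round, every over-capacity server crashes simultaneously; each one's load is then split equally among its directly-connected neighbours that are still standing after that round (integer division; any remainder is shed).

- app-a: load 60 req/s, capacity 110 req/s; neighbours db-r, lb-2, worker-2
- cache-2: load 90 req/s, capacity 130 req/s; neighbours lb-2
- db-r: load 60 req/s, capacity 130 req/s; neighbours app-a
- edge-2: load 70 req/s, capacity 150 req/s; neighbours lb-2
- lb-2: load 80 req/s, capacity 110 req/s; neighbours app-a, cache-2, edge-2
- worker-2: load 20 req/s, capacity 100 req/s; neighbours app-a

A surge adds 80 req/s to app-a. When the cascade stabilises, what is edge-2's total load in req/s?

Round 1 — app-a at 140 > 110. app-a crashes.
  app-a sheds 140 req/s to db-r, lb-2, worker-2: 46 each (2 lost).
    db-r: 60+46 = 106 ≤ 130
    lb-2: 80+46 = 126 > 110
    worker-2: 20+46 = 66 ≤ 100
Round 2 — lb-2 crashes.
  lb-2 sheds 126 req/s to cache-2, edge-2: 63 each.
    cache-2: 90+63 = 153 > 130
    edge-2: 70+63 = 133 ≤ 150
Round 3 — cache-2 crashes.
  cache-2 sheds 153 req/s: no online neighbours, lost.
No further crashes.

133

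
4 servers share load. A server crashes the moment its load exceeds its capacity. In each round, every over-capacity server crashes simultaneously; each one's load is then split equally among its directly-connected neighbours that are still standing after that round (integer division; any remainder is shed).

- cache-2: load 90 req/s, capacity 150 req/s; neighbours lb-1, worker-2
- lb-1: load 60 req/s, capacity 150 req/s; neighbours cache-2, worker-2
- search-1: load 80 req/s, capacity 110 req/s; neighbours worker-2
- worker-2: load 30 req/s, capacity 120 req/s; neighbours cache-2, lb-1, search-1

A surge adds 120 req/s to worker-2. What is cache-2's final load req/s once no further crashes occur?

Round 1 — worker-2 at 150 > 120. worker-2 crashes.
  worker-2 sheds 150 req/s to cache-2, lb-1, search-1: 50 each.
    cache-2: 90+50 = 140 ≤ 150
    lb-1: 60+50 = 110 ≤ 150
    search-1: 80+50 = 130 > 110
Round 2 — search-1 crashes.
  search-1 sheds 130 req/s: no online neighbours, lost.
No further crashes.

140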